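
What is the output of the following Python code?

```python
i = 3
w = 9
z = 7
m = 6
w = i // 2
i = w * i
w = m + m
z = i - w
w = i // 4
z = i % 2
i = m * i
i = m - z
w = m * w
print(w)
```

0

w = 3//2 = 1
i = 1*3 = 3
w = 6+6 = 12
z = 3-12 = -9
w = 3//4 = 0
z = 3%2 = 1
i = 6*3 = 18
i = 6-1 = 5
w = 6*0 = 0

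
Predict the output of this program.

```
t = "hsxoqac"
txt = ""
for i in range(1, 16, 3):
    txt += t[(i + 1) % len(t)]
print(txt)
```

i=1: add t[2]='x' → 'x'
i=4: add t[5]='a' → 'xa'
i=7: add t[1]='s' → 'xas'
i=10: add t[4]='q' → 'xasq'
i=13: add t[0]='h' → 'xasqh'

xasqh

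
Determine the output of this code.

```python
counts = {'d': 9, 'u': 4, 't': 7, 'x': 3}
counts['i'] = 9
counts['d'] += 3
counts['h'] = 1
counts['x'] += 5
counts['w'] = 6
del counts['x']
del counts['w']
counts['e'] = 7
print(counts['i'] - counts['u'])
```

5

counts['i'] = 9 → {'d': 9, 'u': 4, 't': 7, 'x': 3, 'i': 9}
counts['d'] = 9+3 = 12 → {'d': 12, 'u': 4, 't': 7, 'x': 3, 'i': 9}
counts['h'] = 1 → {'d': 12, 'u': 4, 't': 7, 'x': 3, 'i': 9, 'h': 1}
counts['x'] = 3+5 = 8 → {'d': 12, 'u': 4, 't': 7, 'x': 8, 'i': 9, 'h': 1}
counts['w'] = 6 → {'d': 12, 'u': 4, 't': 7, 'x': 8, 'i': 9, 'h': 1, 'w': 6}
del 'x' → {'d': 12, 'u': 4, 't': 7, 'i': 9, 'h': 1, 'w': 6}
del 'w' → {'d': 12, 'u': 4, 't': 7, 'i': 9, 'h': 1}
counts['e'] = 7 → {'d': 12, 'u': 4, 't': 7, 'i': 9, 'h': 1, 'e': 7}
counts['i']-counts['u'] = 9-4 = 5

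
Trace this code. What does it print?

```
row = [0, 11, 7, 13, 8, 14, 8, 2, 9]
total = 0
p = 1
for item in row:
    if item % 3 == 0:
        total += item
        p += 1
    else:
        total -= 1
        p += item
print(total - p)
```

-64

item=0: %3==0, total = 0+0 = 0; p=2
item=11: not %3==0, total = 0-1 = -1; p=13
item=7: not %3==0, total = (-1)-1 = -2; p=20
item=13: not %3==0, total = (-2)-1 = -3; p=33
item=8: not %3==0, total = (-3)-1 = -4; p=41
item=14: not %3==0, total = (-4)-1 = -5; p=55
item=8: not %3==0, total = (-5)-1 = -6; p=63
item=2: not %3==0, total = (-6)-1 = -7; p=65
item=9: %3==0, total = (-7)+9 = 2; p=66
total-p = 2-66 = -64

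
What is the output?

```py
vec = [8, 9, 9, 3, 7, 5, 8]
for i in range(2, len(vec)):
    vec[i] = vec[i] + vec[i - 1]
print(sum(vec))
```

i=2: vec[2] = 9+9 = 18 → [8, 9, 18, 3, 7, 5, 8]
i=3: vec[3] = 3+18 = 21 → [8, 9, 18, 21, 7, 5, 8]
i=4: vec[4] = 7+21 = 28 → [8, 9, 18, 21, 28, 5, 8]
i=5: vec[5] = 5+28 = 33 → [8, 9, 18, 21, 28, 33, 8]
i=6: vec[6] = 8+33 = 41 → [8, 9, 18, 21, 28, 33, 41]
sum = 158

158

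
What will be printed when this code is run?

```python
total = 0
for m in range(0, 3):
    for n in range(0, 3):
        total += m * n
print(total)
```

m=0,n=0: total = 0+0 = 0
m=0,n=1: total = 0+0 = 0
m=0,n=2: total = 0+0 = 0
m=1,n=0: total = 0+0 = 0
m=1,n=1: total = 0+1 = 1
m=1,n=2: total = 1+2 = 3
m=2,n=0: total = 3+0 = 3
m=2,n=1: total = 3+2 = 5
m=2,n=2: total = 5+4 = 9

9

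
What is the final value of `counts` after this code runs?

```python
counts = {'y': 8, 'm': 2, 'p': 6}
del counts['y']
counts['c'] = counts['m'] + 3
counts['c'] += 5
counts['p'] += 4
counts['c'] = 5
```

{'m': 2, 'p': 10, 'c': 5}

del 'y' → {'m': 2, 'p': 6}
counts['c'] = counts['m']+3 = 5 → {'m': 2, 'p': 6, 'c': 5}
counts['c'] = 5+5 = 10 → {'m': 2, 'p': 6, 'c': 10}
counts['p'] = 6+4 = 10 → {'m': 2, 'p': 10, 'c': 10}
counts['c'] = 5 → {'m': 2, 'p': 10, 'c': 5}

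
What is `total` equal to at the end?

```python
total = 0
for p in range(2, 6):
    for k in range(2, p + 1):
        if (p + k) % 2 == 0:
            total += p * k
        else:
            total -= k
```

66

p=2,k=2: even sum, total = 0+4 = 4
p=3,k=2: odd sum, total = 4-2 = 2
p=3,k=3: even sum, total = 2+9 = 11
p=4,k=2: even sum, total = 11+8 = 19
p=4,k=3: odd sum, total = 19-3 = 16
p=4,k=4: even sum, total = 16+16 = 32
p=5,k=2: odd sum, total = 32-2 = 30
p=5,k=3: even sum, total = 30+15 = 45
p=5,k=4: odd sum, total = 45-4 = 41
p=5,k=5: even sum, total = 41+25 = 66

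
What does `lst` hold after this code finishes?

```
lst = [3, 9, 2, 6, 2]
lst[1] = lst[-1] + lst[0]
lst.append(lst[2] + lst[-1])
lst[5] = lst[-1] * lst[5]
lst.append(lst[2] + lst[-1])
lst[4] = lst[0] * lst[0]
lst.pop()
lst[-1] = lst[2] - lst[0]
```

lst[1] = lst[-1]+lst[0] = 2+3 = 5 → [3, 5, 2, 6, 2]
append lst[2]+lst[-1] = 2+2 = 4 → [3, 5, 2, 6, 2, 4]
lst[5] = lst[-1]*lst[5] = 4*4 = 16 → [3, 5, 2, 6, 2, 16]
append lst[2]+lst[-1] = 2+16 = 18 → [3, 5, 2, 6, 2, 16, 18]
lst[4] = lst[0]*lst[0] = 3*3 = 9 → [3, 5, 2, 6, 9, 16, 18]
pop() removes 18 → [3, 5, 2, 6, 9, 16]
lst[-1] = lst[2]-lst[0] = 2-3 = -1 → [3, 5, 2, 6, 9, -1]

[3, 5, 2, 6, 9, -1]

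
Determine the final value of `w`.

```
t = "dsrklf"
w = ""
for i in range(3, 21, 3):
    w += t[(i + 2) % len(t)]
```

i=3: add t[5]='f' → 'f'
i=6: add t[2]='r' → 'fr'
i=9: add t[5]='f' → 'frf'
i=12: add t[2]='r' → 'frfr'
i=15: add t[5]='f' → 'frfrf'
i=18: add t[2]='r' → 'frfrfr'

'frfrfr'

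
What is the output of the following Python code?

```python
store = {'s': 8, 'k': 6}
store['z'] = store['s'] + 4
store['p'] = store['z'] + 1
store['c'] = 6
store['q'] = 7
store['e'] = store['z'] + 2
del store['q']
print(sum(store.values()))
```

59

store['z'] = store['s']+4 = 12 → {'s': 8, 'k': 6, 'z': 12}
store['p'] = store['z']+1 = 13 → {'s': 8, 'k': 6, 'z': 12, 'p': 13}
store['c'] = 6 → {'s': 8, 'k': 6, 'z': 12, 'p': 13, 'c': 6}
store['q'] = 7 → {'s': 8, 'k': 6, 'z': 12, 'p': 13, 'c': 6, 'q': 7}
store['e'] = store['z']+2 = 14 → {'s': 8, 'k': 6, 'z': 12, 'p': 13, 'c': 6, 'q': 7, 'e': 14}
del 'q' → {'s': 8, 'k': 6, 'z': 12, 'p': 13, 'c': 6, 'e': 14}
sum of values = 59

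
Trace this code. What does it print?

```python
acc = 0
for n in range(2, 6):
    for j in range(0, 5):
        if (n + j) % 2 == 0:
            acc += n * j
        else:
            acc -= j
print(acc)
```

n=2,j=0: even sum, acc = 0+0 = 0
n=2,j=1: odd sum, acc = 0-1 = -1
n=2,j=2: even sum, acc = (-1)+4 = 3
n=2,j=3: odd sum, acc = 3-3 = 0
n=2,j=4: even sum, acc = 0+8 = 8
n=3,j=0: odd sum, acc = 8-0 = 8
n=3,j=1: even sum, acc = 8+3 = 11
n=3,j=2: odd sum, acc = 11-2 = 9
n=3,j=3: even sum, acc = 9+9 = 18
n=3,j=4: odd sum, acc = 18-4 = 14
n=4,j=0: even sum, acc = 14+0 = 14
n=4,j=1: odd sum, acc = 14-1 = 13
n=4,j=2: even sum, acc = 13+8 = 21
n=4,j=3: odd sum, acc = 21-3 = 18
n=4,j=4: even sum, acc = 18+16 = 34
n=5,j=0: odd sum, acc = 34-0 = 34
n=5,j=1: even sum, acc = 34+5 = 39
n=5,j=2: odd sum, acc = 39-2 = 37
n=5,j=3: even sum, acc = 37+15 = 52
n=5,j=4: odd sum, acc = 52-4 = 48

48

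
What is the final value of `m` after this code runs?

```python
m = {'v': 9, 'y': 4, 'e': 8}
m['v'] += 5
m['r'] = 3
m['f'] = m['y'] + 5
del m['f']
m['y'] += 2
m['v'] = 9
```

m['v'] = 9+5 = 14 → {'v': 14, 'y': 4, 'e': 8}
m['r'] = 3 → {'v': 14, 'y': 4, 'e': 8, 'r': 3}
m['f'] = m['y']+5 = 9 → {'v': 14, 'y': 4, 'e': 8, 'r': 3, 'f': 9}
del 'f' → {'v': 14, 'y': 4, 'e': 8, 'r': 3}
m['y'] = 4+2 = 6 → {'v': 14, 'y': 6, 'e': 8, 'r': 3}
m['v'] = 9 → {'v': 9, 'y': 6, 'e': 8, 'r': 3}

{'v': 9, 'y': 6, 'e': 8, 'r': 3}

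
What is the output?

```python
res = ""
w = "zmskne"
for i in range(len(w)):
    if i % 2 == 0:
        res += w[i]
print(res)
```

zsn

i=0: add 'z' → 'z'
i=1: skip
i=2: add 's' → 'zs'
i=3: skip
i=4: add 'n' → 'zsn'
i=5: skip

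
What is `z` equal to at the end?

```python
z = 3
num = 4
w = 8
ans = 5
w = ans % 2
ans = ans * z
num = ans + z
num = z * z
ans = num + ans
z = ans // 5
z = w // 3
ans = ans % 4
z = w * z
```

w = 5%2 = 1
ans = 5*3 = 15
num = 15+3 = 18
num = 3*3 = 9
ans = 9+15 = 24
z = 24//5 = 4
z = 1//3 = 0
ans = 24%4 = 0
z = 1*0 = 0

0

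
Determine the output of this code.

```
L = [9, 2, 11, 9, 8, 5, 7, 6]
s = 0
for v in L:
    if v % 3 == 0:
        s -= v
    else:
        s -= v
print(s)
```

v=9: %3==0, s = 0-9 = -9
v=2: not %3==0, s = (-9)-2 = -11
v=11: not %3==0, s = (-11)-11 = -22
v=9: %3==0, s = (-22)-9 = -31
v=8: not %3==0, s = (-31)-8 = -39
v=5: not %3==0, s = (-39)-5 = -44
v=7: not %3==0, s = (-44)-7 = -51
v=6: %3==0, s = (-51)-6 = -57

-57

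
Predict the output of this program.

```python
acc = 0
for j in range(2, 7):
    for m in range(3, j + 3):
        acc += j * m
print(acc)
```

j=2,m=3: acc = 0+6 = 6
j=2,m=4: acc = 6+8 = 14
j=3,m=3: acc = 14+9 = 23
j=3,m=4: acc = 23+12 = 35
j=3,m=5: acc = 35+15 = 50
j=4,m=3: acc = 50+12 = 62
j=4,m=4: acc = 62+16 = 78
j=4,m=5: acc = 78+20 = 98
j=4,m=6: acc = 98+24 = 122
j=5,m=3: acc = 122+15 = 137
j=5,m=4: acc = 137+20 = 157
j=5,m=5: acc = 157+25 = 182
j=5,m=6: acc = 182+30 = 212
j=5,m=7: acc = 212+35 = 247
j=6,m=3: acc = 247+18 = 265
j=6,m=4: acc = 265+24 = 289
j=6,m=5: acc = 289+30 = 319
j=6,m=6: acc = 319+36 = 355
j=6,m=7: acc = 355+42 = 397
j=6,m=8: acc = 397+48 = 445

445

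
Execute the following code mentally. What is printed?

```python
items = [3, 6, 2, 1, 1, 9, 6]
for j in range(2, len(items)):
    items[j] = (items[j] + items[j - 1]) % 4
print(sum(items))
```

16

j=2: items[2] = (2+6)%4 = 0 → [3, 6, 0, 1, 1, 9, 6]
j=3: items[3] = (1+0)%4 = 1 → [3, 6, 0, 1, 1, 9, 6]
j=4: items[4] = (1+1)%4 = 2 → [3, 6, 0, 1, 2, 9, 6]
j=5: items[5] = (9+2)%4 = 3 → [3, 6, 0, 1, 2, 3, 6]
j=6: items[6] = (6+3)%4 = 1 → [3, 6, 0, 1, 2, 3, 1]
sum = 16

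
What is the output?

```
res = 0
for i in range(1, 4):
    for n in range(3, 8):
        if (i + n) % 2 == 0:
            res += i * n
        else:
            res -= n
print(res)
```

i=1,n=3: even sum, res = 0+3 = 3
i=1,n=4: odd sum, res = 3-4 = -1
i=1,n=5: even sum, res = (-1)+5 = 4
i=1,n=6: odd sum, res = 4-6 = -2
i=1,n=7: even sum, res = (-2)+7 = 5
i=2,n=3: odd sum, res = 5-3 = 2
i=2,n=4: even sum, res = 2+8 = 10
i=2,n=5: odd sum, res = 10-5 = 5
i=2,n=6: even sum, res = 5+12 = 17
i=2,n=7: odd sum, res = 17-7 = 10
i=3,n=3: even sum, res = 10+9 = 19
i=3,n=4: odd sum, res = 19-4 = 15
i=3,n=5: even sum, res = 15+15 = 30
i=3,n=6: odd sum, res = 30-6 = 24
i=3,n=7: even sum, res = 24+21 = 45

45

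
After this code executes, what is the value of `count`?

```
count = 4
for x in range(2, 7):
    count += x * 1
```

x=2: count = 4+2*1 = 6
x=3: count = 6+3*1 = 9
x=4: count = 9+4*1 = 13
x=5: count = 13+5*1 = 18
x=6: count = 18+6*1 = 24

24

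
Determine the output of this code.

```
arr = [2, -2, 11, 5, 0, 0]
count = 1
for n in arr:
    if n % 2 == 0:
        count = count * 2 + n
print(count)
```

n=2: even, count = 1*2+2 = 4
n=-2: even, count = 4*2+(-2) = 6
n=11: not even
n=5: not even
n=0: even, count = 6*2+0 = 12
n=0: even, count = 12*2+0 = 24

24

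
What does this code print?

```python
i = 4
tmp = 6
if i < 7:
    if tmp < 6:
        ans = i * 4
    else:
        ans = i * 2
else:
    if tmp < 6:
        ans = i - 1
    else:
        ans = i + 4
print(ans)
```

8

i=4, tmp=6
i < 7 is True; tmp < 6 is False
→ ans = i * 2 = 8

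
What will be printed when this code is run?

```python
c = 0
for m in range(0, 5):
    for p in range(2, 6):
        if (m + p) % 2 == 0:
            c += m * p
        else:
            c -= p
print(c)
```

32

m=0,p=2: even sum, c = 0+0 = 0
m=0,p=3: odd sum, c = 0-3 = -3
m=0,p=4: even sum, c = (-3)+0 = -3
m=0,p=5: odd sum, c = (-3)-5 = -8
m=1,p=2: odd sum, c = (-8)-2 = -10
m=1,p=3: even sum, c = (-10)+3 = -7
m=1,p=4: odd sum, c = (-7)-4 = -11
m=1,p=5: even sum, c = (-11)+5 = -6
m=2,p=2: even sum, c = (-6)+4 = -2
m=2,p=3: odd sum, c = (-2)-3 = -5
m=2,p=4: even sum, c = (-5)+8 = 3
m=2,p=5: odd sum, c = 3-5 = -2
m=3,p=2: odd sum, c = (-2)-2 = -4
m=3,p=3: even sum, c = (-4)+9 = 5
m=3,p=4: odd sum, c = 5-4 = 1
m=3,p=5: even sum, c = 1+15 = 16
m=4,p=2: even sum, c = 16+8 = 24
m=4,p=3: odd sum, c = 24-3 = 21
m=4,p=4: even sum, c = 21+16 = 37
m=4,p=5: odd sum, c = 37-5 = 32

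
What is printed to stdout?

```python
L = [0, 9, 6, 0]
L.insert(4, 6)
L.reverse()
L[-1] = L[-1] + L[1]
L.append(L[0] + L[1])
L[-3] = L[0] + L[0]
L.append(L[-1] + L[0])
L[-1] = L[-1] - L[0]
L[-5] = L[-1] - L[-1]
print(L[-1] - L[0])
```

insert 6 at 4 → [0, 9, 6, 0, 6]
reverse → [6, 0, 6, 9, 0]
L[-1] = L[-1]+L[1] = 0+0 = 0 → [6, 0, 6, 9, 0]
append L[0]+L[1] = 6+0 = 6 → [6, 0, 6, 9, 0, 6]
L[-3] = L[0]+L[0] = 6+6 = 12 → [6, 0, 6, 12, 0, 6]
append L[-1]+L[0] = 6+6 = 12 → [6, 0, 6, 12, 0, 6, 12]
L[-1] = L[-1]-L[0] = 12-6 = 6 → [6, 0, 6, 12, 0, 6, 6]
L[-5] = L[-1]-L[-1] = 6-6 = 0 → [6, 0, 0, 12, 0, 6, 6]
L[-1]-L[0] = 6-6 = 0

0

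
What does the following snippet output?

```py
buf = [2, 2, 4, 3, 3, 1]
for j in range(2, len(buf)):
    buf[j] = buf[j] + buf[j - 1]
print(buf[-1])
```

j=2: buf[2] = 4+2 = 6 → [2, 2, 6, 3, 3, 1]
j=3: buf[3] = 3+6 = 9 → [2, 2, 6, 9, 3, 1]
j=4: buf[4] = 3+9 = 12 → [2, 2, 6, 9, 12, 1]
j=5: buf[5] = 1+12 = 13 → [2, 2, 6, 9, 12, 13]

13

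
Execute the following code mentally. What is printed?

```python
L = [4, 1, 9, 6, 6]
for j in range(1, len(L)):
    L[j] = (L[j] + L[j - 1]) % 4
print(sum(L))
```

9

j=1: L[1] = (1+4)%4 = 1 → [4, 1, 9, 6, 6]
j=2: L[2] = (9+1)%4 = 2 → [4, 1, 2, 6, 6]
j=3: L[3] = (6+2)%4 = 0 → [4, 1, 2, 0, 6]
j=4: L[4] = (6+0)%4 = 2 → [4, 1, 2, 0, 2]
sum = 9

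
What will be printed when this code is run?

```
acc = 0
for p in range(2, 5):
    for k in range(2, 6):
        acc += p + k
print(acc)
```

p=2,k=2: acc = 0+4 = 4
p=2,k=3: acc = 4+5 = 9
p=2,k=4: acc = 9+6 = 15
p=2,k=5: acc = 15+7 = 22
p=3,k=2: acc = 22+5 = 27
p=3,k=3: acc = 27+6 = 33
p=3,k=4: acc = 33+7 = 40
p=3,k=5: acc = 40+8 = 48
p=4,k=2: acc = 48+6 = 54
p=4,k=3: acc = 54+7 = 61
p=4,k=4: acc = 61+8 = 69
p=4,k=5: acc = 69+9 = 78

78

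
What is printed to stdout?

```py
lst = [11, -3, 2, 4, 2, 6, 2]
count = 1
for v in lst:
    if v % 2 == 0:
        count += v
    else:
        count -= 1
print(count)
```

v=11: not even, count = 1-1 = 0
v=-3: not even, count = 0-1 = -1
v=2: even, count = (-1)+2 = 1
v=4: even, count = 1+4 = 5
v=2: even, count = 5+2 = 7
v=6: even, count = 7+6 = 13
v=2: even, count = 13+2 = 15

15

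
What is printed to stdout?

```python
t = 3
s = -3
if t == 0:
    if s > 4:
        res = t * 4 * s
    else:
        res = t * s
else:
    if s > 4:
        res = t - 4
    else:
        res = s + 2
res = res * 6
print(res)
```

-6

t=3, s=-3
t == 0 is False; s > 4 is False
→ res = s + 2 = -1
res = (-1)*6 = -6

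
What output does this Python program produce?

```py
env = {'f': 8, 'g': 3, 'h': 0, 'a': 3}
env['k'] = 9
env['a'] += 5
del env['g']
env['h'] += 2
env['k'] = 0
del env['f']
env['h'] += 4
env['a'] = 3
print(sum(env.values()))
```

9

env['k'] = 9 → {'f': 8, 'g': 3, 'h': 0, 'a': 3, 'k': 9}
env['a'] = 3+5 = 8 → {'f': 8, 'g': 3, 'h': 0, 'a': 8, 'k': 9}
del 'g' → {'f': 8, 'h': 0, 'a': 8, 'k': 9}
env['h'] = 0+2 = 2 → {'f': 8, 'h': 2, 'a': 8, 'k': 9}
env['k'] = 0 → {'f': 8, 'h': 2, 'a': 8, 'k': 0}
del 'f' → {'h': 2, 'a': 8, 'k': 0}
env['h'] = 2+4 = 6 → {'h': 6, 'a': 8, 'k': 0}
env['a'] = 3 → {'h': 6, 'a': 3, 'k': 0}
sum of values = 9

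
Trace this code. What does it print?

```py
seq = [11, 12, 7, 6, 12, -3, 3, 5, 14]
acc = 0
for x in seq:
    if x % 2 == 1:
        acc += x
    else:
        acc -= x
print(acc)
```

-21

x=11: odd, acc = 0+11 = 11
x=12: not odd, acc = 11-12 = -1
x=7: odd, acc = (-1)+7 = 6
x=6: not odd, acc = 6-6 = 0
x=12: not odd, acc = 0-12 = -12
x=-3: odd, acc = (-12)+(-3) = -15
x=3: odd, acc = (-15)+3 = -12
x=5: odd, acc = (-12)+5 = -7
x=14: not odd, acc = (-7)-14 = -21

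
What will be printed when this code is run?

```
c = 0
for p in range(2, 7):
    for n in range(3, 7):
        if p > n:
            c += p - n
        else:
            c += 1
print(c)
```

24

p=2,n=3: not 2>3, c = 0+1 = 1
p=2,n=4: not 2>4, c = 1+1 = 2
p=2,n=5: not 2>5, c = 2+1 = 3
p=2,n=6: not 2>6, c = 3+1 = 4
p=3,n=3: not 3>3, c = 4+1 = 5
p=3,n=4: not 3>4, c = 5+1 = 6
p=3,n=5: not 3>5, c = 6+1 = 7
p=3,n=6: not 3>6, c = 7+1 = 8
p=4,n=3: 4>3, c = 8+1 = 9
p=4,n=4: not 4>4, c = 9+1 = 10
p=4,n=5: not 4>5, c = 10+1 = 11
p=4,n=6: not 4>6, c = 11+1 = 12
p=5,n=3: 5>3, c = 12+2 = 14
p=5,n=4: 5>4, c = 14+1 = 15
p=5,n=5: not 5>5, c = 15+1 = 16
p=5,n=6: not 5>6, c = 16+1 = 17
p=6,n=3: 6>3, c = 17+3 = 20
p=6,n=4: 6>4, c = 20+2 = 22
p=6,n=5: 6>5, c = 22+1 = 23
p=6,n=6: not 6>6, c = 23+1 = 24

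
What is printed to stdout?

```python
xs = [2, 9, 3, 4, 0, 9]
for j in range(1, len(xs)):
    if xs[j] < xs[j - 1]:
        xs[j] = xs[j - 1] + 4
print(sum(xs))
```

j=1: 9>=2, unchanged → [2, 9, 3, 4, 0, 9]
j=2: 3<9, xs[2] = 9+4 = 13 → [2, 9, 13, 4, 0, 9]
j=3: 4<13, xs[3] = 13+4 = 17 → [2, 9, 13, 17, 0, 9]
j=4: 0<17, xs[4] = 17+4 = 21 → [2, 9, 13, 17, 21, 9]
j=5: 9<21, xs[5] = 21+4 = 25 → [2, 9, 13, 17, 21, 25]
sum = 87

87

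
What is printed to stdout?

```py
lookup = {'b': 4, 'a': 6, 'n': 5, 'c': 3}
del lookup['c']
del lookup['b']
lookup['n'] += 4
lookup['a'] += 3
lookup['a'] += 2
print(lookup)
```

del 'c' → {'b': 4, 'a': 6, 'n': 5}
del 'b' → {'a': 6, 'n': 5}
lookup['n'] = 5+4 = 9 → {'a': 6, 'n': 9}
lookup['a'] = 6+3 = 9 → {'a': 9, 'n': 9}
lookup['a'] = 9+2 = 11 → {'a': 11, 'n': 9}

{'a': 11, 'n': 9}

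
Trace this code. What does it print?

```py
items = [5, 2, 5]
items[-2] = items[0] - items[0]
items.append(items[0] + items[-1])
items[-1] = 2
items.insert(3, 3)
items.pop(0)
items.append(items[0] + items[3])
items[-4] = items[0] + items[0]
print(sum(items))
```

items[-2] = items[0]-items[0] = 5-5 = 0 → [5, 0, 5]
append items[0]+items[-1] = 5+5 = 10 → [5, 0, 5, 10]
items[-1] = 2 → [5, 0, 5, 2]
insert 3 at 3 → [5, 0, 5, 3, 2]
pop(0) removes 5 → [0, 5, 3, 2]
append items[0]+items[3] = 0+2 = 2 → [0, 5, 3, 2, 2]
items[-4] = items[0]+items[0] = 0+0 = 0 → [0, 0, 3, 2, 2]
sum = 7

7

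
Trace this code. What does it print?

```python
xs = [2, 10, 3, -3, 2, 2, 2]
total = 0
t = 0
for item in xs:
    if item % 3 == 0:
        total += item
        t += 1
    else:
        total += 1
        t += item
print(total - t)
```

item=2: not %3==0, total = 0+1 = 1; t=2
item=10: not %3==0, total = 1+1 = 2; t=12
item=3: %3==0, total = 2+3 = 5; t=13
item=-3: %3==0, total = 5+(-3) = 2; t=14
item=2: not %3==0, total = 2+1 = 3; t=16
item=2: not %3==0, total = 3+1 = 4; t=18
item=2: not %3==0, total = 4+1 = 5; t=20
total-t = 5-20 = -15

-15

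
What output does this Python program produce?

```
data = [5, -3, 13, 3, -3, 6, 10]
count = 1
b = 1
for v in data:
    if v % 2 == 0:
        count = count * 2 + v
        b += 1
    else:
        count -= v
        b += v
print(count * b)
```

-612

v=5: not even, count = 1-5 = -4; b=6
v=-3: not even, count = (-4)-(-3) = -1; b=3
v=13: not even, count = (-1)-13 = -14; b=16
v=3: not even, count = (-14)-3 = -17; b=19
v=-3: not even, count = (-17)-(-3) = -14; b=16
v=6: even, count = (-14)*2+6 = -22; b=17
v=10: even, count = (-22)*2+10 = -34; b=18
count*b = (-34)*18 = -612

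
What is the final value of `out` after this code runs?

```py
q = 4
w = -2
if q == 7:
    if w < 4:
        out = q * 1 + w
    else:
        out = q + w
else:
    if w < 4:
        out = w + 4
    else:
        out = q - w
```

q=4, w=-2
q == 7 is False; w < 4 is True
→ out = w + 4 = 2

2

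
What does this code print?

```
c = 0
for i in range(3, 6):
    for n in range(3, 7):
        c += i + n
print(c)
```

i=3,n=3: c = 0+6 = 6
i=3,n=4: c = 6+7 = 13
i=3,n=5: c = 13+8 = 21
i=3,n=6: c = 21+9 = 30
i=4,n=3: c = 30+7 = 37
i=4,n=4: c = 37+8 = 45
i=4,n=5: c = 45+9 = 54
i=4,n=6: c = 54+10 = 64
i=5,n=3: c = 64+8 = 72
i=5,n=4: c = 72+9 = 81
i=5,n=5: c = 81+10 = 91
i=5,n=6: c = 91+11 = 102

102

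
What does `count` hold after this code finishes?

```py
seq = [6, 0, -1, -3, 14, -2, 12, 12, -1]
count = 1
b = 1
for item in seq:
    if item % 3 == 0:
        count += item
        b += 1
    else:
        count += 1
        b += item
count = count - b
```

item=6: %3==0, count = 1+6 = 7; b=2
item=0: %3==0, count = 7+0 = 7; b=3
item=-1: not %3==0, count = 7+1 = 8; b=2
item=-3: %3==0, count = 8+(-3) = 5; b=3
item=14: not %3==0, count = 5+1 = 6; b=17
item=-2: not %3==0, count = 6+1 = 7; b=15
item=12: %3==0, count = 7+12 = 19; b=16
item=12: %3==0, count = 19+12 = 31; b=17
item=-1: not %3==0, count = 31+1 = 32; b=16
count-b = 32-16 = 16

16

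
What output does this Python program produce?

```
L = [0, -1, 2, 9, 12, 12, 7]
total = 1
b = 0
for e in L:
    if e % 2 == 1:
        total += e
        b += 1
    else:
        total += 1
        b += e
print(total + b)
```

49

e=0: not odd, total = 1+1 = 2; b=0
e=-1: odd, total = 2+(-1) = 1; b=1
e=2: not odd, total = 1+1 = 2; b=3
e=9: odd, total = 2+9 = 11; b=4
e=12: not odd, total = 11+1 = 12; b=16
e=12: not odd, total = 12+1 = 13; b=28
e=7: odd, total = 13+7 = 20; b=29
total+b = 20+29 = 49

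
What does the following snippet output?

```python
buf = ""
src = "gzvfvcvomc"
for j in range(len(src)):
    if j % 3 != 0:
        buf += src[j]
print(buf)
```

zvvcom

j=0: skip
j=1: add 'z' → 'z'
j=2: add 'v' → 'zv'
j=3: skip
j=4: add 'v' → 'zvv'
j=5: add 'c' → 'zvvc'
j=6: skip
j=7: add 'o' → 'zvvco'
j=8: add 'm' → 'zvvcom'
j=9: skip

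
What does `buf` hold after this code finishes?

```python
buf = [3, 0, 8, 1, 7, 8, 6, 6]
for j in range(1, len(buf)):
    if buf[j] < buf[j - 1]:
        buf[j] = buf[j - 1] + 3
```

[3, 6, 8, 11, 14, 17, 20, 23]

j=1: 0<3, buf[1] = 3+3 = 6 → [3, 6, 8, 1, 7, 8, 6, 6]
j=2: 8>=6, unchanged → [3, 6, 8, 1, 7, 8, 6, 6]
j=3: 1<8, buf[3] = 8+3 = 11 → [3, 6, 8, 11, 7, 8, 6, 6]
j=4: 7<11, buf[4] = 11+3 = 14 → [3, 6, 8, 11, 14, 8, 6, 6]
j=5: 8<14, buf[5] = 14+3 = 17 → [3, 6, 8, 11, 14, 17, 6, 6]
j=6: 6<17, buf[6] = 17+3 = 20 → [3, 6, 8, 11, 14, 17, 20, 6]
j=7: 6<20, buf[7] = 20+3 = 23 → [3, 6, 8, 11, 14, 17, 20, 23]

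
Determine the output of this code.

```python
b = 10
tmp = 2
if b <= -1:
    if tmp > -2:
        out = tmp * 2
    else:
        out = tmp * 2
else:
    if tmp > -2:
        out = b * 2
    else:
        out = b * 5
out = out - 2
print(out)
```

b=10, tmp=2
b <= -1 is False; tmp > -2 is True
→ out = b * 2 = 20
out = 20-2 = 18

18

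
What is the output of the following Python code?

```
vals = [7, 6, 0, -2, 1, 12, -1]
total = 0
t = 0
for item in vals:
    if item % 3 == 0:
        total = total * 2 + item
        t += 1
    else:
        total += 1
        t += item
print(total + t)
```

57

item=7: not %3==0, total = 0+1 = 1; t=7
item=6: %3==0, total = 1*2+6 = 8; t=8
item=0: %3==0, total = 8*2+0 = 16; t=9
item=-2: not %3==0, total = 16+1 = 17; t=7
item=1: not %3==0, total = 17+1 = 18; t=8
item=12: %3==0, total = 18*2+12 = 48; t=9
item=-1: not %3==0, total = 48+1 = 49; t=8
total+t = 49+8 = 57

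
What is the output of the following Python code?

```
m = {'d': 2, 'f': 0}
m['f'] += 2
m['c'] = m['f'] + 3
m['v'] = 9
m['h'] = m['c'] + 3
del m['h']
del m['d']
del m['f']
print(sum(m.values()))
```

14

m['f'] = 0+2 = 2 → {'d': 2, 'f': 2}
m['c'] = m['f']+3 = 5 → {'d': 2, 'f': 2, 'c': 5}
m['v'] = 9 → {'d': 2, 'f': 2, 'c': 5, 'v': 9}
m['h'] = m['c']+3 = 8 → {'d': 2, 'f': 2, 'c': 5, 'v': 9, 'h': 8}
del 'h' → {'d': 2, 'f': 2, 'c': 5, 'v': 9}
del 'd' → {'f': 2, 'c': 5, 'v': 9}
del 'f' → {'c': 5, 'v': 9}
sum of values = 14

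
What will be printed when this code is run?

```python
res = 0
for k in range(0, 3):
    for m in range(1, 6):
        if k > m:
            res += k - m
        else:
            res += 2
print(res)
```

k=0,m=1: not 0>1, res = 0+2 = 2
k=0,m=2: not 0>2, res = 2+2 = 4
k=0,m=3: not 0>3, res = 4+2 = 6
k=0,m=4: not 0>4, res = 6+2 = 8
k=0,m=5: not 0>5, res = 8+2 = 10
k=1,m=1: not 1>1, res = 10+2 = 12
k=1,m=2: not 1>2, res = 12+2 = 14
k=1,m=3: not 1>3, res = 14+2 = 16
k=1,m=4: not 1>4, res = 16+2 = 18
k=1,m=5: not 1>5, res = 18+2 = 20
k=2,m=1: 2>1, res = 20+1 = 21
k=2,m=2: not 2>2, res = 21+2 = 23
k=2,m=3: not 2>3, res = 23+2 = 25
k=2,m=4: not 2>4, res = 25+2 = 27
k=2,m=5: not 2>5, res = 27+2 = 29

29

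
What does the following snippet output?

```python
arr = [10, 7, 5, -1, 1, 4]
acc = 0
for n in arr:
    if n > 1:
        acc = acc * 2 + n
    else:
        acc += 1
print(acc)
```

126

n=10: >1, acc = 0*2+10 = 10
n=7: >1, acc = 10*2+7 = 27
n=5: >1, acc = 27*2+5 = 59
n=-1: not >1, acc = 59+1 = 60
n=1: not >1, acc = 60+1 = 61
n=4: >1, acc = 61*2+4 = 126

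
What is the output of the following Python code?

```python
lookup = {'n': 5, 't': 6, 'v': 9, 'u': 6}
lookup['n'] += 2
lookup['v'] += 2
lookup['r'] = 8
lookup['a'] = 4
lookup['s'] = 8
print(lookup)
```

lookup['n'] = 5+2 = 7 → {'n': 7, 't': 6, 'v': 9, 'u': 6}
lookup['v'] = 9+2 = 11 → {'n': 7, 't': 6, 'v': 11, 'u': 6}
lookup['r'] = 8 → {'n': 7, 't': 6, 'v': 11, 'u': 6, 'r': 8}
lookup['a'] = 4 → {'n': 7, 't': 6, 'v': 11, 'u': 6, 'r': 8, 'a': 4}
lookup['s'] = 8 → {'n': 7, 't': 6, 'v': 11, 'u': 6, 'r': 8, 'a': 4, 's': 8}

{'n': 7, 't': 6, 'v': 11, 'u': 6, 'r': 8, 'a': 4, 's': 8}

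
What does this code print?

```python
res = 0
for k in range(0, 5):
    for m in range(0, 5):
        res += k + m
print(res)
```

k=0,m=0: res = 0+0 = 0
k=0,m=1: res = 0+1 = 1
k=0,m=2: res = 1+2 = 3
k=0,m=3: res = 3+3 = 6
k=0,m=4: res = 6+4 = 10
k=1,m=0: res = 10+1 = 11
k=1,m=1: res = 11+2 = 13
k=1,m=2: res = 13+3 = 16
k=1,m=3: res = 16+4 = 20
k=1,m=4: res = 20+5 = 25
k=2,m=0: res = 25+2 = 27
k=2,m=1: res = 27+3 = 30
k=2,m=2: res = 30+4 = 34
k=2,m=3: res = 34+5 = 39
k=2,m=4: res = 39+6 = 45
k=3,m=0: res = 45+3 = 48
k=3,m=1: res = 48+4 = 52
k=3,m=2: res = 52+5 = 57
k=3,m=3: res = 57+6 = 63
k=3,m=4: res = 63+7 = 70
k=4,m=0: res = 70+4 = 74
k=4,m=1: res = 74+5 = 79
k=4,m=2: res = 79+6 = 85
k=4,m=3: res = 85+7 = 92
k=4,m=4: res = 92+8 = 100

100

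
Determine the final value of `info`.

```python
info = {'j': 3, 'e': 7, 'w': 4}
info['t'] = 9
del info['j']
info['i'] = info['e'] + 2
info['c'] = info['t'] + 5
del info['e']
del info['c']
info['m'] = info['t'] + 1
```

{'w': 4, 't': 9, 'i': 9, 'm': 10}

info['t'] = 9 → {'j': 3, 'e': 7, 'w': 4, 't': 9}
del 'j' → {'e': 7, 'w': 4, 't': 9}
info['i'] = info['e']+2 = 9 → {'e': 7, 'w': 4, 't': 9, 'i': 9}
info['c'] = info['t']+5 = 14 → {'e': 7, 'w': 4, 't': 9, 'i': 9, 'c': 14}
del 'e' → {'w': 4, 't': 9, 'i': 9, 'c': 14}
del 'c' → {'w': 4, 't': 9, 'i': 9}
info['m'] = info['t']+1 = 10 → {'w': 4, 't': 9, 'i': 9, 'm': 10}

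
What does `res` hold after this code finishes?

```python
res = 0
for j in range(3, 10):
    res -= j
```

-42

j=3: res = 0-3 = -3
j=4: res = (-3)-4 = -7
j=5: res = (-7)-5 = -12
j=6: res = (-12)-6 = -18
j=7: res = (-18)-7 = -25
j=8: res = (-25)-8 = -33
j=9: res = (-33)-9 = -42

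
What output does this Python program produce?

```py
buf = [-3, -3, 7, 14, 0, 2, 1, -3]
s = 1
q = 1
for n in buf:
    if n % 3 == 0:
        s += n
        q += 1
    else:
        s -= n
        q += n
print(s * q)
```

n=-3: %3==0, s = 1+(-3) = -2; q=2
n=-3: %3==0, s = (-2)+(-3) = -5; q=3
n=7: not %3==0, s = (-5)-7 = -12; q=10
n=14: not %3==0, s = (-12)-14 = -26; q=24
n=0: %3==0, s = (-26)+0 = -26; q=25
n=2: not %3==0, s = (-26)-2 = -28; q=27
n=1: not %3==0, s = (-28)-1 = -29; q=28
n=-3: %3==0, s = (-29)+(-3) = -32; q=29
s*q = (-32)*29 = -928

-928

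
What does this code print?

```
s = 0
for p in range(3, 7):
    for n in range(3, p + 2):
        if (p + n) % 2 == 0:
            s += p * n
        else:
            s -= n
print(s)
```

88

p=3,n=3: even sum, s = 0+9 = 9
p=3,n=4: odd sum, s = 9-4 = 5
p=4,n=3: odd sum, s = 5-3 = 2
p=4,n=4: even sum, s = 2+16 = 18
p=4,n=5: odd sum, s = 18-5 = 13
p=5,n=3: even sum, s = 13+15 = 28
p=5,n=4: odd sum, s = 28-4 = 24
p=5,n=5: even sum, s = 24+25 = 49
p=5,n=6: odd sum, s = 49-6 = 43
p=6,n=3: odd sum, s = 43-3 = 40
p=6,n=4: even sum, s = 40+24 = 64
p=6,n=5: odd sum, s = 64-5 = 59
p=6,n=6: even sum, s = 59+36 = 95
p=6,n=7: odd sum, s = 95-7 = 88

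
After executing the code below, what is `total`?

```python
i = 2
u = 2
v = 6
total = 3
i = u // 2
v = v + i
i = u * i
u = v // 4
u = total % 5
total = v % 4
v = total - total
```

3

i = 2//2 = 1
v = 6+1 = 7
i = 2*1 = 2
u = 7//4 = 1
u = 3%5 = 3
total = 7%4 = 3
v = 3-3 = 0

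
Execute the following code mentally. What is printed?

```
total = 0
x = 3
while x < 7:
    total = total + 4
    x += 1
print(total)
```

16

x=3: total = 0+4 = 4
x=4: total = 4+4 = 8
x=5: total = 8+4 = 12
x=6: total = 12+4 = 16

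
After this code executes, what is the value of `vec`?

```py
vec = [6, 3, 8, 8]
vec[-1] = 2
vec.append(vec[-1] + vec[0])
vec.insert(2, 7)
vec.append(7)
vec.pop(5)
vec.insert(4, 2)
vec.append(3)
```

vec[-1] = 2 → [6, 3, 8, 2]
append vec[-1]+vec[0] = 2+6 = 8 → [6, 3, 8, 2, 8]
insert 7 at 2 → [6, 3, 7, 8, 2, 8]
append 7 → [6, 3, 7, 8, 2, 8, 7]
pop(5) removes 8 → [6, 3, 7, 8, 2, 7]
insert 2 at 4 → [6, 3, 7, 8, 2, 2, 7]
append 3 → [6, 3, 7, 8, 2, 2, 7, 3]

[6, 3, 7, 8, 2, 2, 7, 3]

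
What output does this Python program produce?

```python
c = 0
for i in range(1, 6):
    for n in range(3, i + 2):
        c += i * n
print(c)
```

165

i=2,n=3: c = 0+6 = 6
i=3,n=3: c = 6+9 = 15
i=3,n=4: c = 15+12 = 27
i=4,n=3: c = 27+12 = 39
i=4,n=4: c = 39+16 = 55
i=4,n=5: c = 55+20 = 75
i=5,n=3: c = 75+15 = 90
i=5,n=4: c = 90+20 = 110
i=5,n=5: c = 110+25 = 135
i=5,n=6: c = 135+30 = 165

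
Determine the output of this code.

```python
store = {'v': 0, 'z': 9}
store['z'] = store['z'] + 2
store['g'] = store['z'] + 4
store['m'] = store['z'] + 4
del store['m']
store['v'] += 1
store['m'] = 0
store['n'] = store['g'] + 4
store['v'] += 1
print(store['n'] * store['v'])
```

38

store['z'] = store['z']+2 = 11 → {'v': 0, 'z': 11}
store['g'] = store['z']+4 = 15 → {'v': 0, 'z': 11, 'g': 15}
store['m'] = store['z']+4 = 15 → {'v': 0, 'z': 11, 'g': 15, 'm': 15}
del 'm' → {'v': 0, 'z': 11, 'g': 15}
store['v'] = 0+1 = 1 → {'v': 1, 'z': 11, 'g': 15}
store['m'] = 0 → {'v': 1, 'z': 11, 'g': 15, 'm': 0}
store['n'] = store['g']+4 = 19 → {'v': 1, 'z': 11, 'g': 15, 'm': 0, 'n': 19}
store['v'] = 1+1 = 2 → {'v': 2, 'z': 11, 'g': 15, 'm': 0, 'n': 19}
store['n']*store['v'] = 19*2 = 38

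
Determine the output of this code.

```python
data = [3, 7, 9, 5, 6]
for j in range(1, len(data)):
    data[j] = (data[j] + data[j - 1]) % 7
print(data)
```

[3, 3, 5, 3, 2]

j=1: data[1] = (7+3)%7 = 3 → [3, 3, 9, 5, 6]
j=2: data[2] = (9+3)%7 = 5 → [3, 3, 5, 5, 6]
j=3: data[3] = (5+5)%7 = 3 → [3, 3, 5, 3, 6]
j=4: data[4] = (6+3)%7 = 2 → [3, 3, 5, 3, 2]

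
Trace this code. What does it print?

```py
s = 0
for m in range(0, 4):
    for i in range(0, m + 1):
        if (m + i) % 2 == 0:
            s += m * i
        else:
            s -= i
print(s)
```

m=0,i=0: even sum, s = 0+0 = 0
m=1,i=0: odd sum, s = 0-0 = 0
m=1,i=1: even sum, s = 0+1 = 1
m=2,i=0: even sum, s = 1+0 = 1
m=2,i=1: odd sum, s = 1-1 = 0
m=2,i=2: even sum, s = 0+4 = 4
m=3,i=0: odd sum, s = 4-0 = 4
m=3,i=1: even sum, s = 4+3 = 7
m=3,i=2: odd sum, s = 7-2 = 5
m=3,i=3: even sum, s = 5+9 = 14

14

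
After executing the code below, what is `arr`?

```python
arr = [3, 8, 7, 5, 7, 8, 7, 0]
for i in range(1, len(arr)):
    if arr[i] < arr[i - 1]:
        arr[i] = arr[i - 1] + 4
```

i=1: 8>=3, unchanged → [3, 8, 7, 5, 7, 8, 7, 0]
i=2: 7<8, arr[2] = 8+4 = 12 → [3, 8, 12, 5, 7, 8, 7, 0]
i=3: 5<12, arr[3] = 12+4 = 16 → [3, 8, 12, 16, 7, 8, 7, 0]
i=4: 7<16, arr[4] = 16+4 = 20 → [3, 8, 12, 16, 20, 8, 7, 0]
i=5: 8<20, arr[5] = 20+4 = 24 → [3, 8, 12, 16, 20, 24, 7, 0]
i=6: 7<24, arr[6] = 24+4 = 28 → [3, 8, 12, 16, 20, 24, 28, 0]
i=7: 0<28, arr[7] = 28+4 = 32 → [3, 8, 12, 16, 20, 24, 28, 32]

[3, 8, 12, 16, 20, 24, 28, 32]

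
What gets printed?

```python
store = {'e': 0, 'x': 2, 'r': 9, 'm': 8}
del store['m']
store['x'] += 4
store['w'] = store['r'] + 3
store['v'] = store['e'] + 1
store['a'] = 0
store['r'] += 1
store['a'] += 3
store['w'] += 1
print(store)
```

del 'm' → {'e': 0, 'x': 2, 'r': 9}
store['x'] = 2+4 = 6 → {'e': 0, 'x': 6, 'r': 9}
store['w'] = store['r']+3 = 12 → {'e': 0, 'x': 6, 'r': 9, 'w': 12}
store['v'] = store['e']+1 = 1 → {'e': 0, 'x': 6, 'r': 9, 'w': 12, 'v': 1}
store['a'] = 0 → {'e': 0, 'x': 6, 'r': 9, 'w': 12, 'v': 1, 'a': 0}
store['r'] = 9+1 = 10 → {'e': 0, 'x': 6, 'r': 10, 'w': 12, 'v': 1, 'a': 0}
store['a'] = 0+3 = 3 → {'e': 0, 'x': 6, 'r': 10, 'w': 12, 'v': 1, 'a': 3}
store['w'] = 12+1 = 13 → {'e': 0, 'x': 6, 'r': 10, 'w': 13, 'v': 1, 'a': 3}

{'e': 0, 'x': 6, 'r': 10, 'w': 13, 'v': 1, 'a': 3}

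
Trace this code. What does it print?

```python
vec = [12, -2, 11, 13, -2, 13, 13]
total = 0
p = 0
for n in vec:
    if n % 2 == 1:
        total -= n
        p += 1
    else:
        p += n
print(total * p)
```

n=12: not odd; p=12
n=-2: not odd; p=10
n=11: odd, total = 0-11 = -11; p=11
n=13: odd, total = (-11)-13 = -24; p=12
n=-2: not odd; p=10
n=13: odd, total = (-24)-13 = -37; p=11
n=13: odd, total = (-37)-13 = -50; p=12
total*p = (-50)*12 = -600

-600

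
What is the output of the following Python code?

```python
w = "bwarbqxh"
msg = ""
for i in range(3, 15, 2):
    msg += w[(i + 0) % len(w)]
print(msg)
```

i=3: add w[3]='r' → 'r'
i=5: add w[5]='q' → 'rq'
i=7: add w[7]='h' → 'rqh'
i=9: add w[1]='w' → 'rqhw'
i=11: add w[3]='r' → 'rqhwr'
i=13: add w[5]='q' → 'rqhwrq'

rqhwrq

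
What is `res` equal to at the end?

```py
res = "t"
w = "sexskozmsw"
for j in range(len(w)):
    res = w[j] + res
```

'wsmzoksxest'

j=0: prepend 's' → 'st'
j=1: prepend 'e' → 'est'
j=2: prepend 'x' → 'xest'
j=3: prepend 's' → 'sxest'
j=4: prepend 'k' → 'ksxest'
j=5: prepend 'o' → 'oksxest'
j=6: prepend 'z' → 'zoksxest'
j=7: prepend 'm' → 'mzoksxest'
j=8: prepend 's' → 'smzoksxest'
j=9: prepend 'w' → 'wsmzoksxest'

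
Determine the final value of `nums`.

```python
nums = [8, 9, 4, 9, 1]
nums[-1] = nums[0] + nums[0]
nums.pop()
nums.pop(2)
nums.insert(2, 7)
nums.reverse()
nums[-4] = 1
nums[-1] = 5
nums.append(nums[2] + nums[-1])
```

[1, 7, 9, 5, 14]

nums[-1] = nums[0]+nums[0] = 8+8 = 16 → [8, 9, 4, 9, 16]
pop() removes 16 → [8, 9, 4, 9]
pop(2) removes 4 → [8, 9, 9]
insert 7 at 2 → [8, 9, 7, 9]
reverse → [9, 7, 9, 8]
nums[-4] = 1 → [1, 7, 9, 8]
nums[-1] = 5 → [1, 7, 9, 5]
append nums[2]+nums[-1] = 9+5 = 14 → [1, 7, 9, 5, 14]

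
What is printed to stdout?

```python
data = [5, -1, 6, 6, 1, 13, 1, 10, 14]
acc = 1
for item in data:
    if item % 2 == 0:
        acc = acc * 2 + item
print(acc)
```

122

item=5: not even
item=-1: not even
item=6: even, acc = 1*2+6 = 8
item=6: even, acc = 8*2+6 = 22
item=1: not even
item=13: not even
item=1: not even
item=10: even, acc = 22*2+10 = 54
item=14: even, acc = 54*2+14 = 122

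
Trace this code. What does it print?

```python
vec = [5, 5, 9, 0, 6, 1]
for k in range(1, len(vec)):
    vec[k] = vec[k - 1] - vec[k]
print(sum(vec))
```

-44

k=1: vec[1] = 5-5 = 0 → [5, 0, 9, 0, 6, 1]
k=2: vec[2] = 0-9 = -9 → [5, 0, -9, 0, 6, 1]
k=3: vec[3] = (-9)-0 = -9 → [5, 0, -9, -9, 6, 1]
k=4: vec[4] = (-9)-6 = -15 → [5, 0, -9, -9, -15, 1]
k=5: vec[5] = (-15)-1 = -16 → [5, 0, -9, -9, -15, -16]
sum = -44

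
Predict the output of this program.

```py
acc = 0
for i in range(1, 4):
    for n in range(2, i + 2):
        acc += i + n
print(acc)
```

30

i=1,n=2: acc = 0+3 = 3
i=2,n=2: acc = 3+4 = 7
i=2,n=3: acc = 7+5 = 12
i=3,n=2: acc = 12+5 = 17
i=3,n=3: acc = 17+6 = 23
i=3,n=4: acc = 23+7 = 30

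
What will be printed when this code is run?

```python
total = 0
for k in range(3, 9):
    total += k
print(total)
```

k=3: total = 0+3 = 3
k=4: total = 3+4 = 7
k=5: total = 7+5 = 12
k=6: total = 12+6 = 18
k=7: total = 18+7 = 25
k=8: total = 25+8 = 33

33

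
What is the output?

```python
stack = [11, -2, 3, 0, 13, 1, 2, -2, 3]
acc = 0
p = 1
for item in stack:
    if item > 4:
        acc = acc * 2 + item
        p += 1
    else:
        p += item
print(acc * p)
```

item=11: >4, acc = 0*2+11 = 11; p=2
item=-2: not >4; p=0
item=3: not >4; p=3
item=0: not >4; p=3
item=13: >4, acc = 11*2+13 = 35; p=4
item=1: not >4; p=5
item=2: not >4; p=7
item=-2: not >4; p=5
item=3: not >4; p=8
acc*p = 35*8 = 280

280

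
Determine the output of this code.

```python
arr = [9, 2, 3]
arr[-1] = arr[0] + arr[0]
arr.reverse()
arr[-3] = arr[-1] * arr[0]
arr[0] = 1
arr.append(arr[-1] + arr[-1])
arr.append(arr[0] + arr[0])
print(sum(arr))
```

32

arr[-1] = arr[0]+arr[0] = 9+9 = 18 → [9, 2, 18]
reverse → [18, 2, 9]
arr[-3] = arr[-1]*arr[0] = 9*18 = 162 → [162, 2, 9]
arr[0] = 1 → [1, 2, 9]
append arr[-1]+arr[-1] = 9+9 = 18 → [1, 2, 9, 18]
append arr[0]+arr[0] = 1+1 = 2 → [1, 2, 9, 18, 2]
sum = 32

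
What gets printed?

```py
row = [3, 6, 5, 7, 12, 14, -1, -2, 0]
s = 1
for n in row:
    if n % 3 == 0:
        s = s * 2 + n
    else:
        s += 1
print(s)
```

102

n=3: %3==0, s = 1*2+3 = 5
n=6: %3==0, s = 5*2+6 = 16
n=5: not %3==0, s = 16+1 = 17
n=7: not %3==0, s = 17+1 = 18
n=12: %3==0, s = 18*2+12 = 48
n=14: not %3==0, s = 48+1 = 49
n=-1: not %3==0, s = 49+1 = 50
n=-2: not %3==0, s = 50+1 = 51
n=0: %3==0, s = 51*2+0 = 102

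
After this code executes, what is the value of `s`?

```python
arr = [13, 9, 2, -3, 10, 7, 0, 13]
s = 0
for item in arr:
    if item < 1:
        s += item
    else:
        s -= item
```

item=13: not <1, s = 0-13 = -13
item=9: not <1, s = (-13)-9 = -22
item=2: not <1, s = (-22)-2 = -24
item=-3: <1, s = (-24)+(-3) = -27
item=10: not <1, s = (-27)-10 = -37
item=7: not <1, s = (-37)-7 = -44
item=0: <1, s = (-44)+0 = -44
item=13: not <1, s = (-44)-13 = -57

-57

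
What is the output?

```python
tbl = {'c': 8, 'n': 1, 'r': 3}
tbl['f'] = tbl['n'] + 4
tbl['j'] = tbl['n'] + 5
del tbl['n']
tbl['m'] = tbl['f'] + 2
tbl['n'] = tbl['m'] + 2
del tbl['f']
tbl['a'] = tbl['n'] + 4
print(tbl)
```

tbl['f'] = tbl['n']+4 = 5 → {'c': 8, 'n': 1, 'r': 3, 'f': 5}
tbl['j'] = tbl['n']+5 = 6 → {'c': 8, 'n': 1, 'r': 3, 'f': 5, 'j': 6}
del 'n' → {'c': 8, 'r': 3, 'f': 5, 'j': 6}
tbl['m'] = tbl['f']+2 = 7 → {'c': 8, 'r': 3, 'f': 5, 'j': 6, 'm': 7}
tbl['n'] = tbl['m']+2 = 9 → {'c': 8, 'r': 3, 'f': 5, 'j': 6, 'm': 7, 'n': 9}
del 'f' → {'c': 8, 'r': 3, 'j': 6, 'm': 7, 'n': 9}
tbl['a'] = tbl['n']+4 = 13 → {'c': 8, 'r': 3, 'j': 6, 'm': 7, 'n': 9, 'a': 13}

{'c': 8, 'r': 3, 'j': 6, 'm': 7, 'n': 9, 'a': 13}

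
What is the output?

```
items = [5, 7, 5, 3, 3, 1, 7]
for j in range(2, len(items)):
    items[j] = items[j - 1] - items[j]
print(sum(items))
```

j=2: items[2] = 7-5 = 2 → [5, 7, 2, 3, 3, 1, 7]
j=3: items[3] = 2-3 = -1 → [5, 7, 2, -1, 3, 1, 7]
j=4: items[4] = (-1)-3 = -4 → [5, 7, 2, -1, -4, 1, 7]
j=5: items[5] = (-4)-1 = -5 → [5, 7, 2, -1, -4, -5, 7]
j=6: items[6] = (-5)-7 = -12 → [5, 7, 2, -1, -4, -5, -12]
sum = -8

-8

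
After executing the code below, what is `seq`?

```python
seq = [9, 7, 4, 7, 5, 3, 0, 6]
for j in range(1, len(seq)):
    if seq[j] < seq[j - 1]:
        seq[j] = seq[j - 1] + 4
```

[9, 13, 17, 21, 25, 29, 33, 37]

j=1: 7<9, seq[1] = 9+4 = 13 → [9, 13, 4, 7, 5, 3, 0, 6]
j=2: 4<13, seq[2] = 13+4 = 17 → [9, 13, 17, 7, 5, 3, 0, 6]
j=3: 7<17, seq[3] = 17+4 = 21 → [9, 13, 17, 21, 5, 3, 0, 6]
j=4: 5<21, seq[4] = 21+4 = 25 → [9, 13, 17, 21, 25, 3, 0, 6]
j=5: 3<25, seq[5] = 25+4 = 29 → [9, 13, 17, 21, 25, 29, 0, 6]
j=6: 0<29, seq[6] = 29+4 = 33 → [9, 13, 17, 21, 25, 29, 33, 6]
j=7: 6<33, seq[7] = 33+4 = 37 → [9, 13, 17, 21, 25, 29, 33, 37]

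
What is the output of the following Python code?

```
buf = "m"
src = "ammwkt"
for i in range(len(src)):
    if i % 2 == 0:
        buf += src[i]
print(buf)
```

i=0: add 'a' → 'ma'
i=1: skip
i=2: add 'm' → 'mam'
i=3: skip
i=4: add 'k' → 'mamk'
i=5: skip

mamk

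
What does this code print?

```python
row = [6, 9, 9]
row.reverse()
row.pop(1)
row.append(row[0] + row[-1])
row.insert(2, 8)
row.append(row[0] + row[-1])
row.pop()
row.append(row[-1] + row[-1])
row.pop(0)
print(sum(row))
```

59

reverse → [9, 9, 6]
pop(1) removes 9 → [9, 6]
append row[0]+row[-1] = 9+6 = 15 → [9, 6, 15]
insert 8 at 2 → [9, 6, 8, 15]
append row[0]+row[-1] = 9+15 = 24 → [9, 6, 8, 15, 24]
pop() removes 24 → [9, 6, 8, 15]
append row[-1]+row[-1] = 15+15 = 30 → [9, 6, 8, 15, 30]
pop(0) removes 9 → [6, 8, 15, 30]
sum = 59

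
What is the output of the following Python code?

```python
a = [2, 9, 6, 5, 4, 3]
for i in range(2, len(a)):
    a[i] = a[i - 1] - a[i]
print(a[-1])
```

-9

i=2: a[2] = 9-6 = 3 → [2, 9, 3, 5, 4, 3]
i=3: a[3] = 3-5 = -2 → [2, 9, 3, -2, 4, 3]
i=4: a[4] = (-2)-4 = -6 → [2, 9, 3, -2, -6, 3]
i=5: a[5] = (-6)-3 = -9 → [2, 9, 3, -2, -6, -9]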